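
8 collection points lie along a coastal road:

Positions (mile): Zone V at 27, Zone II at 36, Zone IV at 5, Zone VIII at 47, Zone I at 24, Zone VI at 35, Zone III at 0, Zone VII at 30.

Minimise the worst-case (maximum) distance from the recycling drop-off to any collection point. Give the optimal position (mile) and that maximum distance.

The 1-center on a line is the midpoint of the two extreme points: leftmost at 0, rightmost at 47.
Optimal location = (0 + 47)/2 = 23.5; maximum distance = (47 − 0)/2 = 23.5.

location 23.5, max distance 23.5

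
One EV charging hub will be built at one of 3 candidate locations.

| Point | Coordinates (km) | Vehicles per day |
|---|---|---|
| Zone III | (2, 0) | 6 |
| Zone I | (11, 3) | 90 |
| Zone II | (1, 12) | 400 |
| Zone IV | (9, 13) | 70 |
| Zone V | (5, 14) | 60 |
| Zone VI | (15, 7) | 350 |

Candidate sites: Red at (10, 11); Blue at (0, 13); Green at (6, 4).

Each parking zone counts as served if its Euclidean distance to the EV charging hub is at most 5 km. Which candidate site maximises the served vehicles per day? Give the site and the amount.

Coverage radius r = 5 km; a point is covered iff (Δx)²+(Δy)² ≤ 5² = 25.
  Red (10, 11): covers {Zone IV} → 70
  Blue (0, 13): covers {Zone II} → 400
  Green (6, 4): covers {none} → 0
Maximum coverage at Blue: 400 vehicles per day.

Blue, covering 400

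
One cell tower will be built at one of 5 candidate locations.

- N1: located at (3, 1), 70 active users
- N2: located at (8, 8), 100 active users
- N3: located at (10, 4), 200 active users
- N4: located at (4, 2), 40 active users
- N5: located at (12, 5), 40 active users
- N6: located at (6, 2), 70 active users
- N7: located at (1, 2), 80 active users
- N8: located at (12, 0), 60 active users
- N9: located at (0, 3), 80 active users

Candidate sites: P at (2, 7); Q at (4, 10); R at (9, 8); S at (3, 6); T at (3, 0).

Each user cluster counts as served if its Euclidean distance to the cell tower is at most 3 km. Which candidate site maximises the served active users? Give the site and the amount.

Coverage radius r = 3 km; a point is covered iff (Δx)²+(Δy)² ≤ 3² = 9.
  P (2, 7): covers {none} → 0
  Q (4, 10): covers {none} → 0
  R (9, 8): covers {N2} → 100
  S (3, 6): covers {none} → 0
  T (3, 0): covers {N1, N4, N7} → 190
Maximum coverage at T: 190 active users.

T, covering 190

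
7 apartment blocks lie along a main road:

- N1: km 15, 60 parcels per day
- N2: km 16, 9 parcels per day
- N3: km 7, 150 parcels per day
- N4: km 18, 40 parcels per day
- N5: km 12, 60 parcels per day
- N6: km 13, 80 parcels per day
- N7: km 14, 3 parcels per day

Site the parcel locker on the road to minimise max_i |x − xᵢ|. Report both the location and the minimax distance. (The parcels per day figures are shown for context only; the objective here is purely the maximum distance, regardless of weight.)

The 1-center on a line is the midpoint of the two extreme points: leftmost at 7, rightmost at 18.
Optimal location = (7 + 18)/2 = 12.5; maximum distance = (18 − 7)/2 = 5.5.

location 12.5, max distance 5.5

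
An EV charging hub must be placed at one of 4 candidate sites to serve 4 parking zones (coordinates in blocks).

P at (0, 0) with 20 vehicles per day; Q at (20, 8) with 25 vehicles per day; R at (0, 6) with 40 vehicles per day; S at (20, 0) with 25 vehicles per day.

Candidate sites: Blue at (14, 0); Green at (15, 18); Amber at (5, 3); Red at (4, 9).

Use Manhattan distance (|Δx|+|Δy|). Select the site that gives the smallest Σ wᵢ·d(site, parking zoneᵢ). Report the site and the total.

Amber, total 1430 blocks

Total weighted distance at each candidate:
  Blue (14, 0): total = 1580
  Green (15, 18): total = 2690
  Amber (5, 3): total = 1430
  Red (4, 9): total = 1590
Minimum is at Amber with total 1430 blocks.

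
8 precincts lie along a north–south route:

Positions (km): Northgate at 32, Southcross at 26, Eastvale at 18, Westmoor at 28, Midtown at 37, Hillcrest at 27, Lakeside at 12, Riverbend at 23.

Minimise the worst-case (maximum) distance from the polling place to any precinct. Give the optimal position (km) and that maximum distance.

The 1-center on a line is the midpoint of the two extreme points: leftmost at 12, rightmost at 37.
Optimal location = (12 + 37)/2 = 24.5; maximum distance = (37 − 12)/2 = 12.5.

location 24.5, max distance 12.5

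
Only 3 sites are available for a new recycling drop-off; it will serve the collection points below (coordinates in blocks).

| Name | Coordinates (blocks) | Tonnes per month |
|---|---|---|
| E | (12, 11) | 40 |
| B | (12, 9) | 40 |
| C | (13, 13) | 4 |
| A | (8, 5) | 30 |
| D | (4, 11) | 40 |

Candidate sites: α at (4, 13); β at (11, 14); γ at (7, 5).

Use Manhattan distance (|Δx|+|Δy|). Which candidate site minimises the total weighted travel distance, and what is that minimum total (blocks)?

Total weighted distance at each candidate:
  α (4, 13): total = 1356
  β (11, 14): total = 1172
  γ (7, 5): total = 1246
Minimum is at β with total 1172 blocks.

β, total 1172 blocks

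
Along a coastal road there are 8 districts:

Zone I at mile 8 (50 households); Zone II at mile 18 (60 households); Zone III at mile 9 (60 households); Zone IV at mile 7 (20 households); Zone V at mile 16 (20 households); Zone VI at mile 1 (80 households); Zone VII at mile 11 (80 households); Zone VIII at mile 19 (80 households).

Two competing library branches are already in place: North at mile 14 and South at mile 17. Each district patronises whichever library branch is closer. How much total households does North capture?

290

The indifferent point is the midpoint (14+17)/2 = 15.5; districts left of it (closer to North at 14) go to North, those right go to South.
  Zone VI at 1 (w=80) → North
  Zone IV at 7 (w=20) → North
  Zone I at 8 (w=50) → North
  Zone III at 9 (w=60) → North
  Zone VII at 11 (w=80) → North
  Zone V at 16 (w=20) → South
  Zone II at 18 (w=60) → South
  Zone VIII at 19 (w=80) → South
North captures 290; South captures 160.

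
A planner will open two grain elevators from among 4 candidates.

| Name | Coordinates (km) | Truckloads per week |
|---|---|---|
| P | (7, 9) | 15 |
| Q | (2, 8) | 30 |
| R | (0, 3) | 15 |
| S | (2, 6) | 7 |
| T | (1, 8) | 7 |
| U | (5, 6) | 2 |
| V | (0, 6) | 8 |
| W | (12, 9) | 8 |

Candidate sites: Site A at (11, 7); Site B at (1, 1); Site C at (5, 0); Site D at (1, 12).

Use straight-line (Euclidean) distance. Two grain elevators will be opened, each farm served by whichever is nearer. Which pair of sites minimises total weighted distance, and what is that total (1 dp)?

Evaluate every pair (each demand assigned to the nearer of the two):
  {Site B, Site D}: total = 466.4
  {Site A, Site B}: total = 468.3
  {Site A, Site D}: total = 475.9
  {Site C, Site D}: total = 534.2
  {Site B, Site C}: total = 612.7
  {Site A, Site C}: total = 612.8
Best pair: {Site B, Site D} with total 466.4.

{Site B, Site D}, total 466.4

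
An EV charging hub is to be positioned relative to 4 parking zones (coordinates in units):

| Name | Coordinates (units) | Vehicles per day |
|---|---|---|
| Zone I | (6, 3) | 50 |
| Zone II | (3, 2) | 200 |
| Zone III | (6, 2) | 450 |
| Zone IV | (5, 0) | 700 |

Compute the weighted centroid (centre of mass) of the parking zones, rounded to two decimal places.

(5.07, 1.04)

The minimiser of Σwᵢ‖p−pᵢ‖² is the weighted centroid p* = (Σwᵢpᵢ)/(Σwᵢ).
Σwᵢ = 1400.
Σwᵢxᵢ = 50·6 + 200·3 + 450·6 + 700·5 = 7100.
Σwᵢyᵢ = 50·3 + 200·2 + 450·2 + 700·0 = 1450.
x* = 7100/1400 = 5.07, y* = 1450/1400 = 1.04.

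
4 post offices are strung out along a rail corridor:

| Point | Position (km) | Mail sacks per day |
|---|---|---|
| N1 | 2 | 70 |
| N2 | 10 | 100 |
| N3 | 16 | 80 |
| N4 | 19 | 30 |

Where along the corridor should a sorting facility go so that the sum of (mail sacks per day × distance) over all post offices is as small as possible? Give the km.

x = 10

For a sum of weighted absolute distances on a line, the optimum is the weighted median (not the mean). Total weight W = 280; half-weight = 140.
Sort by position and accumulate weight:
  km 2 (N1, w=70) → cum 70
  km 10 (N2, w=100) → cum 170  ≥ 140 → median here
  km 16 (N3, w=80) → cum 250
  km 19 (N4, w=30) → cum 280
Optimal location: km 10.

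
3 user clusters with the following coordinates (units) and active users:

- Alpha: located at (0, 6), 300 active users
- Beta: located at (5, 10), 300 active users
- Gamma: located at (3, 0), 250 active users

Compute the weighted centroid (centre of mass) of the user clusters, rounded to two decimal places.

The minimiser of Σwᵢ‖p−pᵢ‖² is the weighted centroid p* = (Σwᵢpᵢ)/(Σwᵢ).
Σwᵢ = 850.
Σwᵢxᵢ = 300·0 + 300·5 + 250·3 = 2250.
Σwᵢyᵢ = 300·6 + 300·10 + 250·0 = 4800.
x* = 2250/850 = 2.65, y* = 4800/850 = 5.65.

(2.65, 5.65)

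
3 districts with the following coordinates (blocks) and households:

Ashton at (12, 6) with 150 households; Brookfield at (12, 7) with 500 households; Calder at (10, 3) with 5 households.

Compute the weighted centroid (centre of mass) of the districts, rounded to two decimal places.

The minimiser of Σwᵢ‖p−pᵢ‖² is the weighted centroid p* = (Σwᵢpᵢ)/(Σwᵢ).
Σwᵢ = 655.
Σwᵢxᵢ = 150·12 + 500·12 + 5·10 = 7850.
Σwᵢyᵢ = 150·6 + 500·7 + 5·3 = 4415.
x* = 7850/655 = 11.98, y* = 4415/655 = 6.74.

(11.98, 6.74)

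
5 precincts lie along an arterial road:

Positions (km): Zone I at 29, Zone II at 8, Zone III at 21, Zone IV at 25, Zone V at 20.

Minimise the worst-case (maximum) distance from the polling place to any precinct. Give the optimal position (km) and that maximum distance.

The 1-center on a line is the midpoint of the two extreme points: leftmost at 8, rightmost at 29.
Optimal location = (8 + 29)/2 = 18.5; maximum distance = (29 − 8)/2 = 10.5.

location 18.5, max distance 10.5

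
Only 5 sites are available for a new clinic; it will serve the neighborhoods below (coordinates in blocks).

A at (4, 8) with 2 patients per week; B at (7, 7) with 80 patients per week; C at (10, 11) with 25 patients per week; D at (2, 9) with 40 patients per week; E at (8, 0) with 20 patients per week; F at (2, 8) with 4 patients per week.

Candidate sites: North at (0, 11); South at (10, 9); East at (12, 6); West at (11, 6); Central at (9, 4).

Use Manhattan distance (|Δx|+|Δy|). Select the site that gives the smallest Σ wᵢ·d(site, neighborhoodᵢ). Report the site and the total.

Total weighted distance at each candidate:
  North (0, 11): total = 1704
  South (10, 9): total = 1040
  East (12, 6): total = 1443
  West (11, 6): total = 1272
  Central (9, 4): total = 1242
Minimum is at South with total 1040 blocks.

South, total 1040 blocks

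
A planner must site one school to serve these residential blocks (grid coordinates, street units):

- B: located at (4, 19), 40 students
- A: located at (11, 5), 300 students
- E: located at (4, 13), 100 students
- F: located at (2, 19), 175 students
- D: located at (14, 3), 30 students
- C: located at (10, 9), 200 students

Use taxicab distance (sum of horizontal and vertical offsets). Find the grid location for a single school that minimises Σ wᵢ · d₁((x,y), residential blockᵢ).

Manhattan distance separates: Σwᵢ(|x−xᵢ|+|y−yᵢ|) = Σwᵢ|x−xᵢ| + Σwᵢ|y−yᵢ|, so x and y are optimised independently as 1-D weighted medians.
Total weight W = 845; half = 422.5.
x-coordinate, sorted with cumulative weight:
  x=2 (F, w=175) cum 175
  x=4 (B, w=40) cum 215
  x=4 (E, w=100) cum 315
  x=10 (C, w=200) cum 515  ← median
  x=11 (A, w=300) cum 815
  x=14 (D, w=30) cum 845
⇒ x* = 10
y-coordinate, sorted with cumulative weight:
  y=3 (D, w=30) cum 30
  y=5 (A, w=300) cum 330
  y=9 (C, w=200) cum 530  ← median
  y=13 (E, w=100) cum 630
  y=19 (B, w=40) cum 670
  y=19 (F, w=175) cum 845
⇒ y* = 9

(10, 9)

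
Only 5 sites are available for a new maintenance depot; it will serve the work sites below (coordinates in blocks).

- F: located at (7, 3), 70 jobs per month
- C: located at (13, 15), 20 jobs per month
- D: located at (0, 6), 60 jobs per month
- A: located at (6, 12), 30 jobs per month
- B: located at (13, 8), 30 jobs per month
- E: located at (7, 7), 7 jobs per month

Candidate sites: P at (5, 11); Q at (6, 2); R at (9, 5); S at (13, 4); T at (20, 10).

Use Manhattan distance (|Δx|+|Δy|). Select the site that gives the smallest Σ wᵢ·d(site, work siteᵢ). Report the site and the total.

R, total 1698 blocks

Total weighted distance at each candidate:
  P (5, 11): total = 1972
  Q (6, 2): total = 1872
  R (9, 5): total = 1698
  S (13, 4): total = 2243
  T (20, 10): total = 3942
Minimum is at R with total 1698 blocks.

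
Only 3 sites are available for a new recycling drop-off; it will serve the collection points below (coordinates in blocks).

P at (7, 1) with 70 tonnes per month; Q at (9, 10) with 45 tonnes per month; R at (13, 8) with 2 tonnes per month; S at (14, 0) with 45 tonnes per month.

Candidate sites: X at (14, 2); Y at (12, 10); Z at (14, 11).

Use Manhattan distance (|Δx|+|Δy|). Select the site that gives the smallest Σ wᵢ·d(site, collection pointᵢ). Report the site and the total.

Total weighted distance at each candidate:
  X (14, 2): total = 1249
  Y (12, 10): total = 1661
  Z (14, 11): total = 1963
Minimum is at X with total 1249 blocks.

X, total 1249 blocks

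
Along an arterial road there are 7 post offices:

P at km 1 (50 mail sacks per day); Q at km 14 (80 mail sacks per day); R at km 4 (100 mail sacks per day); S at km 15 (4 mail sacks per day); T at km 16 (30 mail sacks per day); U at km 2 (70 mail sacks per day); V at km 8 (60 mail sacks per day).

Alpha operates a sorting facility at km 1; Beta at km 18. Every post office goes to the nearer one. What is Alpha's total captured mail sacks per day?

280

The indifferent point is the midpoint (1+18)/2 = 9.5; post offices left of it (closer to Alpha at 1) go to Alpha, those right go to Beta.
  P at 1 (w=50) → Alpha
  U at 2 (w=70) → Alpha
  R at 4 (w=100) → Alpha
  V at 8 (w=60) → Alpha
  Q at 14 (w=80) → Beta
  S at 15 (w=4) → Beta
  T at 16 (w=30) → Beta
Alpha captures 280; Beta captures 114.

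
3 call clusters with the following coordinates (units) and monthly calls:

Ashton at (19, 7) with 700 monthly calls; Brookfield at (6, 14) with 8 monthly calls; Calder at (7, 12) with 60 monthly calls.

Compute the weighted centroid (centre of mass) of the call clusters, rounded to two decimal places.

(17.93, 7.46)

The minimiser of Σwᵢ‖p−pᵢ‖² is the weighted centroid p* = (Σwᵢpᵢ)/(Σwᵢ).
Σwᵢ = 768.
Σwᵢxᵢ = 700·19 + 8·6 + 60·7 = 13768.
Σwᵢyᵢ = 700·7 + 8·14 + 60·12 = 5732.
x* = 13768/768 = 17.93, y* = 5732/768 = 7.46.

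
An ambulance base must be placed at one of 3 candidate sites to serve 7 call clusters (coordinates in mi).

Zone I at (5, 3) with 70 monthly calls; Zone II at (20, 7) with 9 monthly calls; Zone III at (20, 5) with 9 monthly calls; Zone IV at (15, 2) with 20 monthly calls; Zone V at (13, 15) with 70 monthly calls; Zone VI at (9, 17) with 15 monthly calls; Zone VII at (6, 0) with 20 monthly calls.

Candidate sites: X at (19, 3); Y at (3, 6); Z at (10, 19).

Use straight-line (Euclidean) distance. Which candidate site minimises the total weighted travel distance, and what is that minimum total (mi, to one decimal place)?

Y, total 2075.8 mi

Total weighted distance at each candidate:
  X (19, 3): total = 2583.7
  Y (3, 6): total = 2075.8
  Z (10, 19): total = 2595.1
Minimum is at Y with total 2075.8 mi.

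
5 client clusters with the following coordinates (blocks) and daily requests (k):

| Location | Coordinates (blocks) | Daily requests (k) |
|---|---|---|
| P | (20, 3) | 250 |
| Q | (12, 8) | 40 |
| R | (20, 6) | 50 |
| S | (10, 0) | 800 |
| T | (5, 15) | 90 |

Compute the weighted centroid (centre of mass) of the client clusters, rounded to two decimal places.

(12.14, 2.21)

The minimiser of Σwᵢ‖p−pᵢ‖² is the weighted centroid p* = (Σwᵢpᵢ)/(Σwᵢ).
Σwᵢ = 1230.
Σwᵢxᵢ = 250·20 + 40·12 + 50·20 + 800·10 + 90·5 = 14930.
Σwᵢyᵢ = 250·3 + 40·8 + 50·6 + 800·0 + 90·15 = 2720.
x* = 14930/1230 = 12.14, y* = 2720/1230 = 2.21.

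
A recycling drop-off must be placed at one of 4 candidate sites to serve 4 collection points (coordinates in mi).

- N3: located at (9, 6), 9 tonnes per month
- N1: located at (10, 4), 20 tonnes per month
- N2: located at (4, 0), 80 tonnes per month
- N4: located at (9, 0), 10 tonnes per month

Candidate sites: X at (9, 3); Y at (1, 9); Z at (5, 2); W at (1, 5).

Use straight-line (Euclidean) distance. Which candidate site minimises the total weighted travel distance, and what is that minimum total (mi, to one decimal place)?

Total weighted distance at each candidate:
  X (9, 3): total = 551.8
  Y (1, 9): total = 1162.2
  Z (5, 2): total = 382.2
  W (1, 5): total = 814.5
Minimum is at Z with total 382.2 mi.

Z, total 382.2 mi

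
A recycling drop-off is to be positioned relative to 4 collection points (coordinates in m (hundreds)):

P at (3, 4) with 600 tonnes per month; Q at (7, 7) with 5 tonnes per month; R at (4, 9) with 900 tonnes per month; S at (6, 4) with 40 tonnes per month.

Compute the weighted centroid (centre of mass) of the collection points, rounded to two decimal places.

(3.67, 6.92)

The minimiser of Σwᵢ‖p−pᵢ‖² is the weighted centroid p* = (Σwᵢpᵢ)/(Σwᵢ).
Σwᵢ = 1545.
Σwᵢxᵢ = 600·3 + 5·7 + 900·4 + 40·6 = 5675.
Σwᵢyᵢ = 600·4 + 5·7 + 900·9 + 40·4 = 10695.
x* = 5675/1545 = 3.67, y* = 10695/1545 = 6.92.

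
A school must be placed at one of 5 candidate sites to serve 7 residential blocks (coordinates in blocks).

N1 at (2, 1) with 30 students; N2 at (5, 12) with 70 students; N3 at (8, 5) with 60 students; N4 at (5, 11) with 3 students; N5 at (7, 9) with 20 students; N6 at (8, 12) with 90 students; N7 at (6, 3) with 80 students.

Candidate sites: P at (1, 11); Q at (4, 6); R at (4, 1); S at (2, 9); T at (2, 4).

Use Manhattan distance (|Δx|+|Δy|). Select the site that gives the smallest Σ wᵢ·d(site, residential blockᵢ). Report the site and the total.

Total weighted distance at each candidate:
  P (1, 11): total = 3392
  Q (4, 6): total = 2438
  R (4, 1): total = 3303
  S (2, 9): total = 2985
  T (2, 4): total = 3170
Minimum is at Q with total 2438 blocks.

Q, total 2438 blocks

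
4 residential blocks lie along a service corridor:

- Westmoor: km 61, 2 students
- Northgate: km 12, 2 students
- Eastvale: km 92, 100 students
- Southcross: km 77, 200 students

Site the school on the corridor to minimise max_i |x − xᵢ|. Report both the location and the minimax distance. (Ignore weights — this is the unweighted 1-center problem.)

The 1-center on a line is the midpoint of the two extreme points: leftmost at 12, rightmost at 92.
Optimal location = (12 + 92)/2 = 52; maximum distance = (92 − 12)/2 = 40.

location 52, max distance 40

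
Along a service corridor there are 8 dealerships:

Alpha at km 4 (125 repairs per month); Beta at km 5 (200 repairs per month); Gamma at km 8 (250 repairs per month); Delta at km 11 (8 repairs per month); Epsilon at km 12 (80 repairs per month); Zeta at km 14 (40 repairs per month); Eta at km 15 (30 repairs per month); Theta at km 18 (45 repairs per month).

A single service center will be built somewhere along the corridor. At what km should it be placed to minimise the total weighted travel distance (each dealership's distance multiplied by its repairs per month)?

x = 8

For a sum of weighted absolute distances on a line, the optimum is the weighted median (not the mean). Total weight W = 778; half-weight = 389.
Sort by position and accumulate weight:
  km 4 (Alpha, w=125) → cum 125
  km 5 (Beta, w=200) → cum 325
  km 8 (Gamma, w=250) → cum 575  ≥ 389 → median here
  km 11 (Delta, w=8) → cum 583
  km 12 (Epsilon, w=80) → cum 663
  km 14 (Zeta, w=40) → cum 703
  km 15 (Eta, w=30) → cum 733
  km 18 (Theta, w=45) → cum 778
Optimal location: km 8.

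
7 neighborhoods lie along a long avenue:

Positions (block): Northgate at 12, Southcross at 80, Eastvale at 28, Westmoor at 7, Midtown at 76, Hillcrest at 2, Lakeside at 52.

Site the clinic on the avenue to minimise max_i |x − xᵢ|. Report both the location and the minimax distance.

location 41, max distance 39

The 1-center on a line is the midpoint of the two extreme points: leftmost at 2, rightmost at 80.
Optimal location = (2 + 80)/2 = 41; maximum distance = (80 − 2)/2 = 39.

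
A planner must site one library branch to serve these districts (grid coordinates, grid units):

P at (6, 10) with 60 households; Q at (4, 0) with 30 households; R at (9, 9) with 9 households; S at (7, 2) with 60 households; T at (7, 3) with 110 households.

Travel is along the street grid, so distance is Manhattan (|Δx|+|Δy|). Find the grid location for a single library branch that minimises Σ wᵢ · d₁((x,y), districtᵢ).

(7, 3)

Manhattan distance separates: Σwᵢ(|x−xᵢ|+|y−yᵢ|) = Σwᵢ|x−xᵢ| + Σwᵢ|y−yᵢ|, so x and y are optimised independently as 1-D weighted medians.
Total weight W = 269; half = 134.5.
x-coordinate, sorted with cumulative weight:
  x=4 (Q, w=30) cum 30
  x=6 (P, w=60) cum 90
  x=7 (S, w=60) cum 150  ← median
  x=7 (T, w=110) cum 260
  x=9 (R, w=9) cum 269
⇒ x* = 7
y-coordinate, sorted with cumulative weight:
  y=0 (Q, w=30) cum 30
  y=2 (S, w=60) cum 90
  y=3 (T, w=110) cum 200  ← median
  y=9 (R, w=9) cum 209
  y=10 (P, w=60) cum 269
⇒ y* = 3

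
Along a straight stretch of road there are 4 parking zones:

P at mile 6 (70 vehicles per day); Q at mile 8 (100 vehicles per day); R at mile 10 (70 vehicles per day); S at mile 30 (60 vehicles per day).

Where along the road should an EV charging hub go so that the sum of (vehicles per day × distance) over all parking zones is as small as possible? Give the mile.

For a sum of weighted absolute distances on a line, the optimum is the weighted median (not the mean). Total weight W = 300; half-weight = 150.
Sort by position and accumulate weight:
  mile 6 (P, w=70) → cum 70
  mile 8 (Q, w=100) → cum 170  ≥ 150 → median here
  mile 10 (R, w=70) → cum 240
  mile 30 (S, w=60) → cum 300
Optimal location: mile 8.

x = 8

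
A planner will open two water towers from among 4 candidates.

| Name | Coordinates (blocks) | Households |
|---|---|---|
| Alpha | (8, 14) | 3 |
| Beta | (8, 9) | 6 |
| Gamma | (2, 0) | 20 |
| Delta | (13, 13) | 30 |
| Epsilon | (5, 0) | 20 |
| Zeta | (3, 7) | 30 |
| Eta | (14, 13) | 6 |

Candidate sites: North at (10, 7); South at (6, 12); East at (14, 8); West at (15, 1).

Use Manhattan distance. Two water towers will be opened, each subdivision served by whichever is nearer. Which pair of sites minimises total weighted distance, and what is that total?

Evaluate every pair (each demand assigned to the nearer of the two):
  {North, East}: total = 1011
  {South, East}: total = 1072
  {South, West}: total = 1076
  {North, South}: total = 1080
  {North, West}: total = 1091
  {East, West}: total = 1148
Best pair: {North, East} with total 1011.

{North, East}, total 1011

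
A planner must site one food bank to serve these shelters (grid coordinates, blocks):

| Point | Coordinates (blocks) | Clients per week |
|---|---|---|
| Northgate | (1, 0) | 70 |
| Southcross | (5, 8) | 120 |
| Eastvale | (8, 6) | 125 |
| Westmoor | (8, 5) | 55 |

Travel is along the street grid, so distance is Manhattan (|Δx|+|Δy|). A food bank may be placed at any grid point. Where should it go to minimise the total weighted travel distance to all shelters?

Manhattan distance separates: Σwᵢ(|x−xᵢ|+|y−yᵢ|) = Σwᵢ|x−xᵢ| + Σwᵢ|y−yᵢ|, so x and y are optimised independently as 1-D weighted medians.
Total weight W = 370; half = 185.
x-coordinate, sorted with cumulative weight:
  x=1 (Northgate, w=70) cum 70
  x=5 (Southcross, w=120) cum 190  ← median
  x=8 (Eastvale, w=125) cum 315
  x=8 (Westmoor, w=55) cum 370
⇒ x* = 5
y-coordinate, sorted with cumulative weight:
  y=0 (Northgate, w=70) cum 70
  y=5 (Westmoor, w=55) cum 125
  y=6 (Eastvale, w=125) cum 250  ← median
  y=8 (Southcross, w=120) cum 370
⇒ y* = 6

(5, 6)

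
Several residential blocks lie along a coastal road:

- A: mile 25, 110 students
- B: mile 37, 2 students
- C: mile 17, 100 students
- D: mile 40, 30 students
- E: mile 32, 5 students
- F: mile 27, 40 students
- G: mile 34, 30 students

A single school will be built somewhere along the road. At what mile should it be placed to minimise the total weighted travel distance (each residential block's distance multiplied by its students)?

x = 25

For a sum of weighted absolute distances on a line, the optimum is the weighted median (not the mean). Total weight W = 317; half-weight = 158.5.
Sort by position and accumulate weight:
  mile 17 (C, w=100) → cum 100
  mile 25 (A, w=110) → cum 210  ≥ 158.5 → median here
  mile 27 (F, w=40) → cum 250
  mile 32 (E, w=5) → cum 255
  mile 34 (G, w=30) → cum 285
  mile 37 (B, w=2) → cum 287
  mile 40 (D, w=30) → cum 317
Optimal location: mile 25.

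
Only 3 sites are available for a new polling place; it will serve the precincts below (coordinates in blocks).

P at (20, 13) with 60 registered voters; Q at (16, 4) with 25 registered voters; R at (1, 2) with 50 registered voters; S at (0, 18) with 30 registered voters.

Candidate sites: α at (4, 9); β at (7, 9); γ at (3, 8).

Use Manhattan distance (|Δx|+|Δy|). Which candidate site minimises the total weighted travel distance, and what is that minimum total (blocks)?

Total weighted distance at each candidate:
  α (4, 9): total = 2515
  β (7, 9): total = 2500
  γ (3, 8): total = 2535
Minimum is at β with total 2500 blocks.

β, total 2500 blocks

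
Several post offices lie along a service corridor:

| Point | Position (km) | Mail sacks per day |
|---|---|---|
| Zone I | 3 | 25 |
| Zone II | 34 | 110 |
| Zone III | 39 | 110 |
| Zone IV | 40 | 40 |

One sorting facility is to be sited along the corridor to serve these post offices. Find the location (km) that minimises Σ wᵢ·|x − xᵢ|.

For a sum of weighted absolute distances on a line, the optimum is the weighted median (not the mean). Total weight W = 285; half-weight = 142.5.
Sort by position and accumulate weight:
  km 3 (Zone I, w=25) → cum 25
  km 34 (Zone II, w=110) → cum 135
  km 39 (Zone III, w=110) → cum 245  ≥ 142.5 → median here
  km 40 (Zone IV, w=40) → cum 285
Optimal location: km 39.

x = 39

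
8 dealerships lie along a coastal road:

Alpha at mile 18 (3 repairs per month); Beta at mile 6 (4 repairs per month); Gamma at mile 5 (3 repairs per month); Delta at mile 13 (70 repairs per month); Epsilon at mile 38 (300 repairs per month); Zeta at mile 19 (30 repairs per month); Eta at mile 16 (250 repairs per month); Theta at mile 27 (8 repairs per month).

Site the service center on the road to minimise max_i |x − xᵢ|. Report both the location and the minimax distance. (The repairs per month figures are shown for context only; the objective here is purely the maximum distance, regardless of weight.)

The 1-center on a line is the midpoint of the two extreme points: leftmost at 5, rightmost at 38.
Optimal location = (5 + 38)/2 = 21.5; maximum distance = (38 − 5)/2 = 16.5.

location 21.5, max distance 16.5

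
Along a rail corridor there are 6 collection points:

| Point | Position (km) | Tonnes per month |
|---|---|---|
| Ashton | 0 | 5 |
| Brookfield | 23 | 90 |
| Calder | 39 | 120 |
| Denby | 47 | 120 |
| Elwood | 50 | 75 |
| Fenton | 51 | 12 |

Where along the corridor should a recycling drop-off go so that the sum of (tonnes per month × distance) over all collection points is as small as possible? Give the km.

x = 39

For a sum of weighted absolute distances on a line, the optimum is the weighted median (not the mean). Total weight W = 422; half-weight = 211.
Sort by position and accumulate weight:
  km 0 (Ashton, w=5) → cum 5
  km 23 (Brookfield, w=90) → cum 95
  km 39 (Calder, w=120) → cum 215  ≥ 211 → median here
  km 47 (Denby, w=120) → cum 335
  km 50 (Elwood, w=75) → cum 410
  km 51 (Fenton, w=12) → cum 422
Optimal location: km 39.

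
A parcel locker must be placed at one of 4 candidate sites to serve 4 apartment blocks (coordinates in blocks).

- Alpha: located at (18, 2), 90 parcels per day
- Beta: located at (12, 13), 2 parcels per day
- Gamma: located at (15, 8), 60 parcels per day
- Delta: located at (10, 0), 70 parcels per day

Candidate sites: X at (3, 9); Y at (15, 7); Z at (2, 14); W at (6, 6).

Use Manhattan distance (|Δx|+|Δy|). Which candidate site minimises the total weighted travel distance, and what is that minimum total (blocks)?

Y, total 1638 blocks

Total weighted distance at each candidate:
  X (3, 9): total = 3906
  Y (15, 7): total = 1638
  Z (2, 14): total = 5222
  W (6, 6): total = 2826
Minimum is at Y with total 1638 blocks.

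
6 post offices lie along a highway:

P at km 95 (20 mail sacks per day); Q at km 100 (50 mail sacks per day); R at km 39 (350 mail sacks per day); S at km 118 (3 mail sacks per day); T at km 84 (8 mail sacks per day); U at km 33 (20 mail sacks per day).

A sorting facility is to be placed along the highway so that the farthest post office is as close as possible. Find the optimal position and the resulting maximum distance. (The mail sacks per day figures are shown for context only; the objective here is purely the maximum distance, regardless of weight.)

location 75.5, max distance 42.5

The 1-center on a line is the midpoint of the two extreme points: leftmost at 33, rightmost at 118.
Optimal location = (33 + 118)/2 = 75.5; maximum distance = (118 − 33)/2 = 42.5.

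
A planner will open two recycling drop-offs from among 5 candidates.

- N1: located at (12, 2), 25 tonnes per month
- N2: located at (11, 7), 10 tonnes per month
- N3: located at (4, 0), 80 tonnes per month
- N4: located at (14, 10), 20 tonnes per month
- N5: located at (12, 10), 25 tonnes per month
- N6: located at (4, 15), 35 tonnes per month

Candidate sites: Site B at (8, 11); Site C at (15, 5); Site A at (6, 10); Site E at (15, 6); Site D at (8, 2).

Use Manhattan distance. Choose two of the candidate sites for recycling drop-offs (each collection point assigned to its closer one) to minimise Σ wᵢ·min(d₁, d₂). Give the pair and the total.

Evaluate every pair (each demand assigned to the nearer of the two):
  {Site B, Site D}: total = 1195
  {Site A, Site D}: total = 1215
  {Site E, Site D}: total = 1500
  {Site C, Site D}: total = 1555
  {Site A, Site E}: total = 1680
  {Site C, Site A}: total = 1685
  {Site B, Site A}: total = 1865
  {Site B, Site E}: total = 1930
  {Site B, Site C}: total = 1935
  {Site C, Site E}: total = 2455
Best pair: {Site B, Site D} with total 1195.

{Site B, Site D}, total 1195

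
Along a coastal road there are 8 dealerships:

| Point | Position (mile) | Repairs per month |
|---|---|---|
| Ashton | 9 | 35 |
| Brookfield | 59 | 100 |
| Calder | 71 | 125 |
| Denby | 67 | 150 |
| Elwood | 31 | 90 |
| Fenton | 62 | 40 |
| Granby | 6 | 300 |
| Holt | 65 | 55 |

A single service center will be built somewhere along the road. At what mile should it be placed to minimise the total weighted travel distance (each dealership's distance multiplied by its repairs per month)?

x = 59

For a sum of weighted absolute distances on a line, the optimum is the weighted median (not the mean). Total weight W = 895; half-weight = 447.5.
Sort by position and accumulate weight:
  mile 6 (Granby, w=300) → cum 300
  mile 9 (Ashton, w=35) → cum 335
  mile 31 (Elwood, w=90) → cum 425
  mile 59 (Brookfield, w=100) → cum 525  ≥ 447.5 → median here
  mile 62 (Fenton, w=40) → cum 565
  mile 65 (Holt, w=55) → cum 620
  mile 67 (Denby, w=150) → cum 770
  mile 71 (Calder, w=125) → cum 895
Optimal location: mile 59.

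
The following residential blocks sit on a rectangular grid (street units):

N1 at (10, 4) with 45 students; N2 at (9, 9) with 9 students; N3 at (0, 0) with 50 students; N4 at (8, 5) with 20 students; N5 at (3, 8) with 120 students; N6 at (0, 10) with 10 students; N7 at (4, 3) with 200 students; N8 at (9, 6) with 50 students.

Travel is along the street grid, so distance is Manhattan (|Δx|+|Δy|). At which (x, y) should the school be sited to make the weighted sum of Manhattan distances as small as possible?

Manhattan distance separates: Σwᵢ(|x−xᵢ|+|y−yᵢ|) = Σwᵢ|x−xᵢ| + Σwᵢ|y−yᵢ|, so x and y are optimised independently as 1-D weighted medians.
Total weight W = 504; half = 252.
x-coordinate, sorted with cumulative weight:
  x=0 (N3, w=50) cum 50
  x=0 (N6, w=10) cum 60
  x=3 (N5, w=120) cum 180
  x=4 (N7, w=200) cum 380  ← median
  x=8 (N4, w=20) cum 400
  x=9 (N2, w=9) cum 409
  x=9 (N8, w=50) cum 459
  x=10 (N1, w=45) cum 504
⇒ x* = 4
y-coordinate, sorted with cumulative weight:
  y=0 (N3, w=50) cum 50
  y=3 (N7, w=200) cum 250
  y=4 (N1, w=45) cum 295  ← median
  y=5 (N4, w=20) cum 315
  y=6 (N8, w=50) cum 365
  y=8 (N5, w=120) cum 485
  y=9 (N2, w=9) cum 494
  y=10 (N6, w=10) cum 504
⇒ y* = 4

(4, 4)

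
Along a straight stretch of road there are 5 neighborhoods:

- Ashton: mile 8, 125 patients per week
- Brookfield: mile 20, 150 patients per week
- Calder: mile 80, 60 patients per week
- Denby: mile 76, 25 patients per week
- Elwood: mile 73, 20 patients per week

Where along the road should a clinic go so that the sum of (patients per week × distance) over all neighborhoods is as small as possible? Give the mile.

x = 20

For a sum of weighted absolute distances on a line, the optimum is the weighted median (not the mean). Total weight W = 380; half-weight = 190.
Sort by position and accumulate weight:
  mile 8 (Ashton, w=125) → cum 125
  mile 20 (Brookfield, w=150) → cum 275  ≥ 190 → median here
  mile 73 (Elwood, w=20) → cum 295
  mile 76 (Denby, w=25) → cum 320
  mile 80 (Calder, w=60) → cum 380
Optimal location: mile 20.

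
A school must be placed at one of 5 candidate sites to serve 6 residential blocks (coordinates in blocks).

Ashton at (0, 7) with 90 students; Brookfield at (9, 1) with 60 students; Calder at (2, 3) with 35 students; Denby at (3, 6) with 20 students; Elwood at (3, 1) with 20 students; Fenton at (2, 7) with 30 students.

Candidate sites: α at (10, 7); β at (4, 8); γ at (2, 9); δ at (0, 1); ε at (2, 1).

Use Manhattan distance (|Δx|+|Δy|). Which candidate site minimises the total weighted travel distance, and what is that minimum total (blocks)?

ε, total 1530 blocks

Total weighted distance at each candidate:
  α (10, 7): total = 2400
  β (4, 8): total = 1725
  γ (2, 9): total = 1790
  δ (0, 1): total = 1680
  ε (2, 1): total = 1530
Minimum is at ε with total 1530 blocks.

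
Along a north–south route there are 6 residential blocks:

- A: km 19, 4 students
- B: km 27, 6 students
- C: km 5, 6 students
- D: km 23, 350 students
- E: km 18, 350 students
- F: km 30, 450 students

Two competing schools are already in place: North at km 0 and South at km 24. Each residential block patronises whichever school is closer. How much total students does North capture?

6

The indifferent point is the midpoint (0+24)/2 = 12; residential blocks left of it (closer to North at 0) go to North, those right go to South.
  C at 5 (w=6) → North
  E at 18 (w=350) → South
  A at 19 (w=4) → South
  D at 23 (w=350) → South
  B at 27 (w=6) → South
  F at 30 (w=450) → South
North captures 6; South captures 1160.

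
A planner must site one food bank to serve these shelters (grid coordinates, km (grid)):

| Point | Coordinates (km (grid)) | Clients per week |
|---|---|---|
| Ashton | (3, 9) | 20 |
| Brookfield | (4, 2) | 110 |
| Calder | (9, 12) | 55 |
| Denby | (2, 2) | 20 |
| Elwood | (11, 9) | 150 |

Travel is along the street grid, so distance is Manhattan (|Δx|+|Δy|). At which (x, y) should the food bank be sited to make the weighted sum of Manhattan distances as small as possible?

(9, 9)

Manhattan distance separates: Σwᵢ(|x−xᵢ|+|y−yᵢ|) = Σwᵢ|x−xᵢ| + Σwᵢ|y−yᵢ|, so x and y are optimised independently as 1-D weighted medians.
Total weight W = 355; half = 177.5.
x-coordinate, sorted with cumulative weight:
  x=2 (Denby, w=20) cum 20
  x=3 (Ashton, w=20) cum 40
  x=4 (Brookfield, w=110) cum 150
  x=9 (Calder, w=55) cum 205  ← median
  x=11 (Elwood, w=150) cum 355
⇒ x* = 9
y-coordinate, sorted with cumulative weight:
  y=2 (Brookfield, w=110) cum 110
  y=2 (Denby, w=20) cum 130
  y=9 (Ashton, w=20) cum 150
  y=9 (Elwood, w=150) cum 300  ← median
  y=12 (Calder, w=55) cum 355
⇒ y* = 9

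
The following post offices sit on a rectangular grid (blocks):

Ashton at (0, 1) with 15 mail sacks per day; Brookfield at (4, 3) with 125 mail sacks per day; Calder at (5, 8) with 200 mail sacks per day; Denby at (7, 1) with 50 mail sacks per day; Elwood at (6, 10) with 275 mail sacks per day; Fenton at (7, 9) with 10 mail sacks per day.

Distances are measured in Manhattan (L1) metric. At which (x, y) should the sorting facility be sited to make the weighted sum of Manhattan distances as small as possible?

Manhattan distance separates: Σwᵢ(|x−xᵢ|+|y−yᵢ|) = Σwᵢ|x−xᵢ| + Σwᵢ|y−yᵢ|, so x and y are optimised independently as 1-D weighted medians.
Total weight W = 675; half = 337.5.
x-coordinate, sorted with cumulative weight:
  x=0 (Ashton, w=15) cum 15
  x=4 (Brookfield, w=125) cum 140
  x=5 (Calder, w=200) cum 340  ← median
  x=6 (Elwood, w=275) cum 615
  x=7 (Denby, w=50) cum 665
  x=7 (Fenton, w=10) cum 675
⇒ x* = 5
y-coordinate, sorted with cumulative weight:
  y=1 (Ashton, w=15) cum 15
  y=1 (Denby, w=50) cum 65
  y=3 (Brookfield, w=125) cum 190
  y=8 (Calder, w=200) cum 390  ← median
  y=9 (Fenton, w=10) cum 400
  y=10 (Elwood, w=275) cum 675
⇒ y* = 8

(5, 8)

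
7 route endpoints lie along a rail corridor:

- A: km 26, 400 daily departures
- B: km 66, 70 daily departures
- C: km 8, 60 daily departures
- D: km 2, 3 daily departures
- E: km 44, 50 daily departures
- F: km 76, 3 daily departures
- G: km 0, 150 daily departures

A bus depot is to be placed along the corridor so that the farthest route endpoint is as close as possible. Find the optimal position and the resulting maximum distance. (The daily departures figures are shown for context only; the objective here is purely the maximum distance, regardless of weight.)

The 1-center on a line is the midpoint of the two extreme points: leftmost at 0, rightmost at 76.
Optimal location = (0 + 76)/2 = 38; maximum distance = (76 − 0)/2 = 38.

location 38, max distance 38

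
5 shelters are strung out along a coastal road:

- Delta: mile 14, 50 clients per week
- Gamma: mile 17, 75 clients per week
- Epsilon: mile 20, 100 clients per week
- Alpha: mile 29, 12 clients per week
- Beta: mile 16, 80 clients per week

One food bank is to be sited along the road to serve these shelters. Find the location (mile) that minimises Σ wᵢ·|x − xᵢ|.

x = 17

For a sum of weighted absolute distances on a line, the optimum is the weighted median (not the mean). Total weight W = 317; half-weight = 158.5.
Sort by position and accumulate weight:
  mile 14 (Delta, w=50) → cum 50
  mile 16 (Beta, w=80) → cum 130
  mile 17 (Gamma, w=75) → cum 205  ≥ 158.5 → median here
  mile 20 (Epsilon, w=100) → cum 305
  mile 29 (Alpha, w=12) → cum 317
Optimal location: mile 17.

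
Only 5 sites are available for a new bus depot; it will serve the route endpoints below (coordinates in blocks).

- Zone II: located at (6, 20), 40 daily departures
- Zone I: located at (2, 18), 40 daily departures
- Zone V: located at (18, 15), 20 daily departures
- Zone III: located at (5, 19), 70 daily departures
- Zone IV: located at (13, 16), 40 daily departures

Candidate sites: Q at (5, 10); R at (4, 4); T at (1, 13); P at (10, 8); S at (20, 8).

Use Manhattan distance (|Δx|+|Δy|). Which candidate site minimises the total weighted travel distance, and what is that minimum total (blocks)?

T, total 2400 blocks

Total weighted distance at each candidate:
  Q (5, 10): total = 2430
  R (4, 4): total = 3820
  T (1, 13): total = 2400
  P (10, 8): total = 3220
  S (20, 8): total = 4760
Minimum is at T with total 2400 blocks.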